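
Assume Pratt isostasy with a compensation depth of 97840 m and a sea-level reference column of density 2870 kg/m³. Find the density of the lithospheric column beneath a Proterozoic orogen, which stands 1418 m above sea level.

Pratt balance: ρ_ref D = ρ (D + h).
ρ = ρ_ref D/(D + h) = 2870 × 97840 m/(97840 m + 1418 m) = 2830 kg/m³.

2830 kg/m³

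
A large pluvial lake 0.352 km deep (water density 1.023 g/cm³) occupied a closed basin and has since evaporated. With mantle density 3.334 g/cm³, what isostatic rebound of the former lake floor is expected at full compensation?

0.108 km

u = d ρ_w/ρ_m = 0.352 km × 1.023/3.334 = 0.108 km.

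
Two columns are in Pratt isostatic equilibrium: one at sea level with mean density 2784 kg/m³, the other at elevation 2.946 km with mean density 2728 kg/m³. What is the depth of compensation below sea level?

144 km

ρ_ref D = ρ (D + h) → D (ρ_ref − ρ) = ρ h.
D = ρ h/(ρ_ref − ρ) = 2728 × 2.946 km/(2784 − 2728) = 144 km.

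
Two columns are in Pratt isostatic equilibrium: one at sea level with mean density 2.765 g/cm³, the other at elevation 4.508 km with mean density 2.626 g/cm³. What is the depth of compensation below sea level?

85.2 km

ρ_ref D = ρ (D + h) → D (ρ_ref − ρ) = ρ h.
D = ρ h/(ρ_ref − ρ) = 2.626 × 4.508 km/(2.765 − 2.626) = 85.2 km.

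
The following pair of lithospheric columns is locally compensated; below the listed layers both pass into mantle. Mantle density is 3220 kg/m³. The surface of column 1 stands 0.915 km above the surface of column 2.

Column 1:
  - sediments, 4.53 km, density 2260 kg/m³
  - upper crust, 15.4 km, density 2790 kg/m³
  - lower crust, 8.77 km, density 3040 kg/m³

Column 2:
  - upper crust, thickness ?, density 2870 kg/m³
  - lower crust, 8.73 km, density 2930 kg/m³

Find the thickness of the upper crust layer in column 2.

Take the compensation level at the base of the deeper column (depth z_c below the surface of column 1) and equate Σ ρ_i t_i down to z_c; mantle fills any gap and the z_c terms cancel.
Column 1: 4.53×2260 + 15.4×2790 + 8.77×3040 + (z_c − 28.7)×3220
Column 2: 0.915×0 + x×2870 + 8.73×2930 + (z_c − 0.915 − 8.73 − x)×3220
The z_c×3220 term appears on both sides and cancels. Collect the known terms of each column as K = Σ(ρt)_known − 3220 × (depth of known layers): K_1 = 79864.6 − 3220×28.7 = −12549.4; K_2 = 25578.9 − 3220×(0.915 + 8.73) = −5478.
Balance: K_1 = K_2 − x×(3220 − 2870), so x = (K_2 − K_1)/(3220 − 2870) = 7071.4/350 = 20.2 km.

20.2 km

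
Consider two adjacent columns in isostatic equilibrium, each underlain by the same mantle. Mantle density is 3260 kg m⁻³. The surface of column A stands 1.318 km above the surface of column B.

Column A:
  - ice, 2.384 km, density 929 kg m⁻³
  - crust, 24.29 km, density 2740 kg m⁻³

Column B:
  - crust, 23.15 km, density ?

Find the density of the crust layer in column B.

2660 kg m⁻³

Take the compensation level at the base of the deeper column (depth z_c below the surface of column A) and equate Σ ρ_i t_i down to z_c; mantle fills any gap and the z_c terms cancel.
Column A: 2.384×929 + 24.29×2740 + (z_c − 26.674)×3260
Column B: 1.318×0 + 23.15×ρ + (z_c − 1.318 − 23.15)×3260
The z_c×3260 term appears on both sides and cancels. Collect the known terms of each column as K = Σ(ρt)_known − 3260 × (depth of known layers): K_A = 68769.336 − 3260×26.674 = −18187.904; K_B = 0 − 3260×(1.318 + 23.15) = −79765.68.
Balance: K_A = K_B + 23.15×ρ, so ρ = (K_A − K_B)/23.15 = 61577.8/23.15 = 2660 kg m⁻³.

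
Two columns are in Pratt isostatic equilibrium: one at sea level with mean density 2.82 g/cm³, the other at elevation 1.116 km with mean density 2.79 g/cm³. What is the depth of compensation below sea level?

ρ_ref D = ρ (D + h) → D (ρ_ref − ρ) = ρ h.
D = ρ h/(ρ_ref − ρ) = 2.79 × 1.116 km/(2.82 − 2.79) = 104 km.

104 km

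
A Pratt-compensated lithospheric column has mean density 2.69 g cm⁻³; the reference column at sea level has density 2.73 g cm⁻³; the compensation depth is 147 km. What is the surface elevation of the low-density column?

ρ_ref D = ρ (D + h) → h = D (ρ_ref − ρ)/ρ.
h = 147 km × (2.73 − 2.69)/2.69 = 2.19 km.

2.19 km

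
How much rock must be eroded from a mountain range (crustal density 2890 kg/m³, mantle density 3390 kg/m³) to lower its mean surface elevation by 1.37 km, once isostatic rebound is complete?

Net drop Δ = e − u = e − e ρ_c/ρ_m = e (ρ_m − ρ_c)/ρ_m.
e = Δ ρ_m/(ρ_m − ρ_c) = 1.37 km × 3390/500 = 9.29 km.

9.29 km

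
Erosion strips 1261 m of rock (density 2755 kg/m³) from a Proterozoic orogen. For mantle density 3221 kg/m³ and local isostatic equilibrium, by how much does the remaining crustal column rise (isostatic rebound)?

Unloading: uplift u = e ρ_c/ρ_m = 1261 m × 2755/3221 = 1080 m.

1080 m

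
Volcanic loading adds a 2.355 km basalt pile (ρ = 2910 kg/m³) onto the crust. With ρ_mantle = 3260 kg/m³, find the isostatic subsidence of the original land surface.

Subaerial loading: s = t ρ_load / ρ_m.
s = 2.355 km × 2910/3260 = 2.1 km.

2.1 km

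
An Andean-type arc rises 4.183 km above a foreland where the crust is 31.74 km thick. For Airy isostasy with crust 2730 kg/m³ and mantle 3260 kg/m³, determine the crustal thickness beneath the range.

57.5 km

Root depth r = h ρ_c / (ρ_m − ρ_c) = 4.183 km × 2730 / 530 = 21.55 km.
Total thickness = T + h + r = 31.74 km + 4.183 km + 21.55 km = 57.5 km.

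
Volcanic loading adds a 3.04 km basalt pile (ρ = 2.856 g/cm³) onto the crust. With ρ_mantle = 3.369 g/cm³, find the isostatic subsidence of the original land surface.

Subaerial loading: s = t ρ_load / ρ_m.
s = 3.04 km × 2.856/3.369 = 2.58 km.

2.58 km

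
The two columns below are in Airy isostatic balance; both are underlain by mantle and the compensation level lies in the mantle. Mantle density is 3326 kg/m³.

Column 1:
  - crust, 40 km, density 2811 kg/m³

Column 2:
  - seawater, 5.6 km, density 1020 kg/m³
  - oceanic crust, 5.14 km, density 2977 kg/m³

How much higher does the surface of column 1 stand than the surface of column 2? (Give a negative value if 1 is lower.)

For any compensation level in the mantle, the mantle terms cancel and isostasy reduces to e = (Σt_1 − Σt_2) − (Σ(ρt)_1 − Σ(ρt)_2) / ρ_m.
Σt_1 = 40 km; Σt_2 = 10.74 km; Σ(ρt)_1 = 112440; Σ(ρt)_2 = 21013.78 (in km·kg/m³).
e = (40 − 10.74) − (112440 − 21013.78) / 3326 = 1.77 km.

1.77 km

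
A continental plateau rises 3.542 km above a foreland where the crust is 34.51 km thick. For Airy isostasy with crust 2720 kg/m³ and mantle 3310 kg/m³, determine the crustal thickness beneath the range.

54.4 km

Root depth r = h ρ_c / (ρ_m − ρ_c) = 3.542 km × 2720 / 590 = 16.33 km.
Total thickness = T + h + r = 34.51 km + 3.542 km + 16.33 km = 54.4 km.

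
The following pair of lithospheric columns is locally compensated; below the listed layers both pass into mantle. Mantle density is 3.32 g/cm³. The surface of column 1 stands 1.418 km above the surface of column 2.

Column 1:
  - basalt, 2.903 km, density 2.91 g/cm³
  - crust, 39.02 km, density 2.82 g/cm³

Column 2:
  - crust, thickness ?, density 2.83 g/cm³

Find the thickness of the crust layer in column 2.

32.6 km

Take the compensation level at the base of the deeper column (depth z_c below the surface of column 1) and equate Σ ρ_i t_i down to z_c; mantle fills any gap and the z_c terms cancel.
Column 1: 2.903×2.91 + 39.02×2.82 + (z_c − 41.923)×3.32
Column 2: 1.418×0 + x×2.83 + (z_c − 1.418 − 0 − x)×3.32
The z_c×3.32 term appears on both sides and cancels. Collect the known terms of each column as K = Σ(ρt)_known − 3.32 × (depth of known layers): K_1 = 118.48413 − 3.32×41.923 = −20.70023; K_2 = 0 − 3.32×(1.418 + 0) = −4.70776.
Balance: K_1 = K_2 − x×(3.32 − 2.83), so x = (K_2 − K_1)/(3.32 − 2.83) = 15.9925/0.49 = 32.6 km.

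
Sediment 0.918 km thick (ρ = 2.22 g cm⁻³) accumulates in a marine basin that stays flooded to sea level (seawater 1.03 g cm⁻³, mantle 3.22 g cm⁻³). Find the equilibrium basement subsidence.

0.499 km

Submarine loading: the sediment displaces seawater, and the subsidence is in turn flooded, so s (ρ_m − ρ_w) = t (ρ_sed − ρ_w).
s = 0.918 km × (2.22 − 1.03) / (3.22 − 1.03) = 0.499 km.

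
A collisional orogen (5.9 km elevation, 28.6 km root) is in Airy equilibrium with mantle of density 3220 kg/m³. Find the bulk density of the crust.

ρ_c h = (ρ_m − ρ_c) r → ρ_c (h + r) = ρ_m r → ρ_c = ρ_m r / (h + r).
ρ_c = 3220 × 28.6 km / (5.9 km + 28.6 km) = 2670 kg/m³.

2670 kg/m³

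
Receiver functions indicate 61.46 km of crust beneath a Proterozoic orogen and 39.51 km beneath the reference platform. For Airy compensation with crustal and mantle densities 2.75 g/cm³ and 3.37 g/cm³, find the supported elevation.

Excess crust Δ = 61.46 km − 39.51 km = 21.95 km, split between elevation h and root r with h + r = Δ.
Airy balance ρ_c h = (ρ_m − ρ_c) r gives r = h ρ_c/(ρ_m − ρ_c), so h (1 + ρ_c/(ρ_m − ρ_c)) = Δ, i.e. h = Δ (ρ_m − ρ_c)/ρ_m.
h = 21.95 km × 0.62/3.37 = 4.04 km.

4.04 km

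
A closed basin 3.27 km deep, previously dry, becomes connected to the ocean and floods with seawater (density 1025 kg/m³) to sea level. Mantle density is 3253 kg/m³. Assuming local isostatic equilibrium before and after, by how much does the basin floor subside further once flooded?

After flooding the water column is d + s deep. Its weight must equal the weight of mantle displaced by the extra subsidence s: (d + s) ρ_w = s ρ_m.
s = d ρ_w / (ρ_m − ρ_w) = 3.27 km × 1025/(3253 − 1025) = 1.5 km.

1.5 km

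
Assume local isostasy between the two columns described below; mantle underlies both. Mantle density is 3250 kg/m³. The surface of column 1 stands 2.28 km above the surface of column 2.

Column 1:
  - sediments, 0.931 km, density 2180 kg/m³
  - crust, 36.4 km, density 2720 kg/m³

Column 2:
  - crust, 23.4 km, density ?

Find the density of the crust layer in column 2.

2700 kg/m³

Take the compensation level at the base of the deeper column (depth z_c below the surface of column 1) and equate Σ ρ_i t_i down to z_c; mantle fills any gap and the z_c terms cancel.
Column 1: 0.931×2180 + 36.4×2720 + (z_c − 37.331)×3250
Column 2: 2.28×0 + 23.4×ρ + (z_c − 2.28 − 23.4)×3250
The z_c×3250 term appears on both sides and cancels. Collect the known terms of each column as K = Σ(ρt)_known − 3250 × (depth of known layers): K_1 = 101037.58 − 3250×37.331 = −20288.17; K_2 = 0 − 3250×(2.28 + 23.4) = −83460.
Balance: K_1 = K_2 + 23.4×ρ, so ρ = (K_1 − K_2)/23.4 = 63171.8/23.4 = 2700 kg/m³.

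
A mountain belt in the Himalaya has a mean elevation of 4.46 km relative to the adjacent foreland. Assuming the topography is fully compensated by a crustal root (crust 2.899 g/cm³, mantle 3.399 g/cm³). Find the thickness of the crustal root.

25.9 km

Isostatic balance requires: the weight of the topography is balanced by the buoyancy of the root, ρ_c h = (ρ_m − ρ_c) r.
r = h · ρ_c / (ρ_m − ρ_c) = 4.46 km × 2.899 / (3.399 − 2.899) = 25.9 km.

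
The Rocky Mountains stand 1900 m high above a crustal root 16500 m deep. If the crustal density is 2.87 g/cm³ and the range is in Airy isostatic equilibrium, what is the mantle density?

3.2 g/cm³

Airy balance: ρ_c h = (ρ_m − ρ_c) r → ρ_m = ρ_c (1 + h/r).
ρ_m = 2.87 × (1 + 1900 m/16500 m) = 3.2 g/cm³.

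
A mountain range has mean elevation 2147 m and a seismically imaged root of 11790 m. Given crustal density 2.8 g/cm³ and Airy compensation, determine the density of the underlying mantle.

Airy balance: ρ_c h = (ρ_m − ρ_c) r → ρ_m = ρ_c (1 + h/r).
ρ_m = 2.8 × (1 + 2147 m/11790 m) = 3.31 g/cm³.

3.31 g/cm³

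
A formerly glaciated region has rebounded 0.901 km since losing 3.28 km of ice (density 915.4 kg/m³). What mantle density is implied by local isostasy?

3330 kg/m³

ρ_m = ρ_ice t / u = 915.4 × 3.28 km/0.901 km = 3330 kg/m³.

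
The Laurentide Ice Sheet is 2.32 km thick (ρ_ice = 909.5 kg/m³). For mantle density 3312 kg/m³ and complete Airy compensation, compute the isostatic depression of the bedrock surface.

In Airy isostatic equilibrium: the ice load ρ_ice t is balanced by mantle displaced below, ρ_m s.
s = t ρ_ice / ρ_m = 2.32 km × 909.5/3312 = 0.637 km.

0.637 km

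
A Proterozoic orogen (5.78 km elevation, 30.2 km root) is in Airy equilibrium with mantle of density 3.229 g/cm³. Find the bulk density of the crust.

ρ_c h = (ρ_m − ρ_c) r → ρ_c (h + r) = ρ_m r → ρ_c = ρ_m r / (h + r).
ρ_c = 3.229 × 30.2 km / (5.78 km + 30.2 km) = 2.71 g/cm³.

2.71 g/cm³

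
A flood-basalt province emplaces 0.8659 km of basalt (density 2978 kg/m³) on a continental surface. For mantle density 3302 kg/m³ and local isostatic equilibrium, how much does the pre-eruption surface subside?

Subaerial loading: s = t ρ_load / ρ_m.
s = 0.8659 km × 2978/3302 = 0.781 km.

0.781 km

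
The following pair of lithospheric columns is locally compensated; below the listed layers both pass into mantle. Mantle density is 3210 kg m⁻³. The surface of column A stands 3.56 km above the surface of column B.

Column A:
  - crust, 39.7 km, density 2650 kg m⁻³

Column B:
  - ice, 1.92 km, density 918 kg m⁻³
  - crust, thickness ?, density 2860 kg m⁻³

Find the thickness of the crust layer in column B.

Take the compensation level at the base of the deeper column (depth z_c below the surface of column A) and equate Σ ρ_i t_i down to z_c; mantle fills any gap and the z_c terms cancel.
Column A: 39.7×2650 + (z_c − 39.7)×3210
Column B: 3.56×0 + 1.92×918 + x×2860 + (z_c − 3.56 − 1.92 − x)×3210
The z_c×3210 term appears on both sides and cancels. Collect the known terms of each column as K = Σ(ρt)_known − 3210 × (depth of known layers): K_A = 105205 − 3210×39.7 = −22232; K_B = 1762.56 − 3210×(3.56 + 1.92) = −15828.24.
Balance: K_A = K_B − x×(3210 − 2860), so x = (K_B − K_A)/(3210 − 2860) = 6403.76/350 = 18.3 km.

18.3 km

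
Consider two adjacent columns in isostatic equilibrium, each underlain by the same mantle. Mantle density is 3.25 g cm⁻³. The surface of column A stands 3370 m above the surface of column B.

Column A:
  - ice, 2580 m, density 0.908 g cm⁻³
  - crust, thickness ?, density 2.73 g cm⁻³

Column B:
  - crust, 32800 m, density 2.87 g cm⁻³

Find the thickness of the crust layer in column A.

Take the compensation level at the base of the deeper column (depth z_c below the surface of column A) and equate Σ ρ_i t_i down to z_c; mantle fills any gap and the z_c terms cancel.
Column A: 2580×0.908 + x×2.73 + (z_c − 2580 − x)×3.25
Column B: 3370×0 + 32800×2.87 + (z_c − 3370 − 32800)×3.25
The z_c×3.25 term appears on both sides and cancels. Collect the known terms of each column as K = Σ(ρt)_known − 3.25 × (depth of known layers): K_A = 2342.64 − 3.25×2580 = −6042.36; K_B = 94136 − 3.25×(3370 + 32800) = −23416.5.
Balance: K_A − x×(3.25 − 2.73) = K_B, so x = (K_A − K_B)/(3.25 − 2.73) = 17374.1/0.52 = 33400 m.

33400 m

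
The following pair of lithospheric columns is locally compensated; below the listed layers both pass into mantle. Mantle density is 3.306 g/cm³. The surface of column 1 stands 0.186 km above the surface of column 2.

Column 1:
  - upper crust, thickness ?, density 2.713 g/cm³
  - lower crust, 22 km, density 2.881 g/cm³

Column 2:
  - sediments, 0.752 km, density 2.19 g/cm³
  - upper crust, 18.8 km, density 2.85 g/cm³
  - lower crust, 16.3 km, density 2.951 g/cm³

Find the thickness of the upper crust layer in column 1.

10.9 km

Take the compensation level at the base of the deeper column (depth z_c below the surface of column 1) and equate Σ ρ_i t_i down to z_c; mantle fills any gap and the z_c terms cancel.
Column 1: x×2.713 + 22×2.881 + (z_c − 22 − x)×3.306
Column 2: 0.186×0 + 0.752×2.19 + 18.8×2.85 + 16.3×2.951 + (z_c − 0.186 − 35.852)×3.306
The z_c×3.306 term appears on both sides and cancels. Collect the known terms of each column as K = Σ(ρt)_known − 3.306 × (depth of known layers): K_1 = 63.382 − 3.306×22 = −9.35; K_2 = 103.32818 − 3.306×(0.186 + 35.852) = −15.813448.
Balance: K_1 − x×(3.306 − 2.713) = K_2, so x = (K_1 − K_2)/(3.306 − 2.713) = 6.46345/0.593 = 10.9 km.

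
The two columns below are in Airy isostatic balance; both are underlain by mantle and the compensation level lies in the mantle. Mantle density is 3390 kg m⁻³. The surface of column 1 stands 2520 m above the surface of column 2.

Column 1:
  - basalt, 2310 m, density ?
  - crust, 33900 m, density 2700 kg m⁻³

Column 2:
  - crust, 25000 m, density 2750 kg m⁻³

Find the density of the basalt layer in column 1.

Take the compensation level at the base of the deeper column (depth z_c below the surface of column 1) and equate Σ ρ_i t_i down to z_c; mantle fills any gap and the z_c terms cancel.
Column 1: 2310×ρ + 33900×2700 + (z_c − 36210)×3390
Column 2: 2520×0 + 25000×2750 + (z_c − 2520 − 25000)×3390
The z_c×3390 term appears on both sides and cancels. Collect the known terms of each column as K = Σ(ρt)_known − 3390 × (depth of known layers): K_1 = 91530000 − 3390×36210 = −31221900; K_2 = 68750000 − 3390×(2520 + 25000) = −24542800.
Balance: K_1 + 2310×ρ = K_2, so ρ = (K_2 − K_1)/2310 = 6679100/2310 = 2890 kg m⁻³.

2890 kg m⁻³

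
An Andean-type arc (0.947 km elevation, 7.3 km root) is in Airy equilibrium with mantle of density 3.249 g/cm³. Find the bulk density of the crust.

2.88 g/cm³

ρ_c h = (ρ_m − ρ_c) r → ρ_c (h + r) = ρ_m r → ρ_c = ρ_m r / (h + r).
ρ_c = 3.249 × 7.3 km / (0.947 km + 7.3 km) = 2.88 g/cm³.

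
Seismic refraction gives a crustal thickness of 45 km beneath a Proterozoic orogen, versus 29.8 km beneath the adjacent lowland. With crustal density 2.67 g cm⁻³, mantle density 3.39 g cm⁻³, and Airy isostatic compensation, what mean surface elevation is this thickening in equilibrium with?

Excess crust Δ = 45 km − 29.8 km = 15.2 km, split between elevation h and root r with h + r = Δ.
Airy balance ρ_c h = (ρ_m − ρ_c) r gives r = h ρ_c/(ρ_m − ρ_c), so h (1 + ρ_c/(ρ_m − ρ_c)) = Δ, i.e. h = Δ (ρ_m − ρ_c)/ρ_m.
h = 15.2 km × 0.72/3.39 = 3.23 km.

3.23 km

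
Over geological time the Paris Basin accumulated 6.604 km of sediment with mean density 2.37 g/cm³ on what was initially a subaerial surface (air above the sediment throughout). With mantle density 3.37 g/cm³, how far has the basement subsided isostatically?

Subaerial load: s = t ρ_sed / ρ_m = 6.604 km × 2.37/3.37 = 4.64 km.

4.64 km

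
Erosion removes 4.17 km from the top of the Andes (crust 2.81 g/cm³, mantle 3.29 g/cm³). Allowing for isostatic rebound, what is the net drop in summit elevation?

Rebound u = e ρ_c/ρ_m = 4.17 km × 2.81/3.29 = 3.562 km.
Net surface drop = e − u = 4.17 km − 3.562 km = e (ρ_m − ρ_c)/ρ_m = 0.608 km.

0.608 km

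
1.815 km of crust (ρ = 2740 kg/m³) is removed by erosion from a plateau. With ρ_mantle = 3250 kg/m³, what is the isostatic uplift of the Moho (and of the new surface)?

Unloading: uplift u = e ρ_c/ρ_m = 1.815 km × 2740/3250 = 1.53 km.

1.53 km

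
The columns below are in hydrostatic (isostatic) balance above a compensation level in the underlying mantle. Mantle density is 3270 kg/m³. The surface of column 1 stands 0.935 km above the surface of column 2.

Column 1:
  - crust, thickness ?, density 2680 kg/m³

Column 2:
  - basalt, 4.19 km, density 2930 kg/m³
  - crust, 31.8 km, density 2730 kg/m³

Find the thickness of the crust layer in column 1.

Take the compensation level at the base of the deeper column (depth z_c below the surface of column 1) and equate Σ ρ_i t_i down to z_c; mantle fills any gap and the z_c terms cancel.
Column 1: x×2680 + (z_c − 0 − x)×3270
Column 2: 0.935×0 + 4.19×2930 + 31.8×2730 + (z_c − 0.935 − 35.99)×3270
The z_c×3270 term appears on both sides and cancels. Collect the known terms of each column as K = Σ(ρt)_known − 3270 × (depth of known layers): K_1 = 0 − 3270×0 = 0; K_2 = 99090.7 − 3270×(0.935 + 35.99) = −21654.05.
Balance: K_1 − x×(3270 − 2680) = K_2, so x = (K_1 − K_2)/(3270 − 2680) = 21654/590 = 36.7 km.

36.7 km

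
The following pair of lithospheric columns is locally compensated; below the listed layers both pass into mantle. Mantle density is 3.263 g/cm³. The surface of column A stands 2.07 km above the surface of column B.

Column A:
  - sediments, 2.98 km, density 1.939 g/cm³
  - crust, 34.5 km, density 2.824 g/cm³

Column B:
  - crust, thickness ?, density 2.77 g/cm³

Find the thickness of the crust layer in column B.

25 km

Take the compensation level at the base of the deeper column (depth z_c below the surface of column A) and equate Σ ρ_i t_i down to z_c; mantle fills any gap and the z_c terms cancel.
Column A: 2.98×1.939 + 34.5×2.824 + (z_c − 37.48)×3.263
Column B: 2.07×0 + x×2.77 + (z_c − 2.07 − 0 − x)×3.263
The z_c×3.263 term appears on both sides and cancels. Collect the known terms of each column as K = Σ(ρt)_known − 3.263 × (depth of known layers): K_A = 103.20622 − 3.263×37.48 = −19.09102; K_B = 0 − 3.263×(2.07 + 0) = −6.75441.
Balance: K_A = K_B − x×(3.263 − 2.77), so x = (K_B − K_A)/(3.263 − 2.77) = 12.3366/0.493 = 25 km.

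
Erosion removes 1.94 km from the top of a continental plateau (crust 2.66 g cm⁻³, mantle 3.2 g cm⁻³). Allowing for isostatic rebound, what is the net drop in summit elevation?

0.327 km

Rebound u = e ρ_c/ρ_m = 1.94 km × 2.66/3.2 = 1.613 km.
Net surface drop = e − u = 1.94 km − 1.613 km = e (ρ_m − ρ_c)/ρ_m = 0.327 km.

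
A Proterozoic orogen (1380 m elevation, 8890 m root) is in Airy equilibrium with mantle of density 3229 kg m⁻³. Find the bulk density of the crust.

2800 kg m⁻³

ρ_c h = (ρ_m − ρ_c) r → ρ_c (h + r) = ρ_m r → ρ_c = ρ_m r / (h + r).
ρ_c = 3229 × 8890 m / (1380 m + 8890 m) = 2800 kg m⁻³.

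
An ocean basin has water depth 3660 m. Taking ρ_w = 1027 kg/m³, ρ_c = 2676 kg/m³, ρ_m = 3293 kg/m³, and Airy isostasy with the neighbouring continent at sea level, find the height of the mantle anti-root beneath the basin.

9780 m

Isostatic balance requires: replacing crust with seawater at the top is compensated by replacing crust with mantle at the base: d (ρ_c − ρ_w) = a (ρ_m − ρ_c).
a = d (ρ_c − ρ_w)/(ρ_m − ρ_c) = 3660 m × 1649/617 = 9780 m.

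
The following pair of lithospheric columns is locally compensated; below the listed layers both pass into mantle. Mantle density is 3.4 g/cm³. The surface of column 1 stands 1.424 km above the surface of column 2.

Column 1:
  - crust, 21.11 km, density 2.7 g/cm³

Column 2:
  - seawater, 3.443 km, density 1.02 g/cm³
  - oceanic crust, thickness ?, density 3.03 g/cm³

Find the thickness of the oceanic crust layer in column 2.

Take the compensation level at the base of the deeper column (depth z_c below the surface of column 1) and equate Σ ρ_i t_i down to z_c; mantle fills any gap and the z_c terms cancel.
Column 1: 21.11×2.7 + (z_c − 21.11)×3.4
Column 2: 1.424×0 + 3.443×1.02 + x×3.03 + (z_c − 1.424 − 3.443 − x)×3.4
The z_c×3.4 term appears on both sides and cancels. Collect the known terms of each column as K = Σ(ρt)_known − 3.4 × (depth of known layers): K_1 = 56.997 − 3.4×21.11 = −14.777; K_2 = 3.51186 − 3.4×(1.424 + 3.443) = −13.03594.
Balance: K_1 = K_2 − x×(3.4 − 3.03), so x = (K_2 − K_1)/(3.4 − 3.03) = 1.74106/0.37 = 4.71 km.

4.71 km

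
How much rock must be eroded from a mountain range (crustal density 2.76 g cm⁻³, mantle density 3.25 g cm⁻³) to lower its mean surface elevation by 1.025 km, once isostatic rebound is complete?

6.8 km

Net drop Δ = e − u = e − e ρ_c/ρ_m = e (ρ_m − ρ_c)/ρ_m.
e = Δ ρ_m/(ρ_m − ρ_c) = 1.025 km × 3.25/0.49 = 6.8 km.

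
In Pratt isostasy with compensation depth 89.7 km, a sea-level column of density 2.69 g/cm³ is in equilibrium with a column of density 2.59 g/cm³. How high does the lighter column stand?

3.46 km

ρ_ref D = ρ (D + h) → h = D (ρ_ref − ρ)/ρ.
h = 89.7 km × (2.69 − 2.59)/2.59 = 3.46 km.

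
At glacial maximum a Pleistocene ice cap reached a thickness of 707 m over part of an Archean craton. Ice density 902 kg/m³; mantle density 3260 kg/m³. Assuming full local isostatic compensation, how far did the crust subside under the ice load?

In Airy isostatic equilibrium: the ice load ρ_ice t is balanced by mantle displaced below, ρ_m s.
s = t ρ_ice / ρ_m = 707 m × 902/3260 = 196 m.

196 m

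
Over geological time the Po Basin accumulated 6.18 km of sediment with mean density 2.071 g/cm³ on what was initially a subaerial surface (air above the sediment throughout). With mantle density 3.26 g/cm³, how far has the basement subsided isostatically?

Subaerial load: s = t ρ_sed / ρ_m = 6.18 km × 2.071/3.26 = 3.93 km.

3.93 km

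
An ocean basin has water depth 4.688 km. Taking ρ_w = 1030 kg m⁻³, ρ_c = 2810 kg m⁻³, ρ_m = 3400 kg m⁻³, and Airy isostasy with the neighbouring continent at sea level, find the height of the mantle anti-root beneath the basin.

Isostatic balance requires: replacing crust with seawater at the top is compensated by replacing crust with mantle at the base: d (ρ_c − ρ_w) = a (ρ_m − ρ_c).
a = d (ρ_c − ρ_w)/(ρ_m − ρ_c) = 4.688 km × 1780/590 = 14.1 km.

14.1 km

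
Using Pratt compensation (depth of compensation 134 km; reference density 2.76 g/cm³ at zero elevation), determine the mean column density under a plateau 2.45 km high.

2.71 g/cm³

Pratt balance: ρ_ref D = ρ (D + h).
ρ = ρ_ref D/(D + h) = 2.76 × 134 km/(134 km + 2.45 km) = 2.71 g/cm³.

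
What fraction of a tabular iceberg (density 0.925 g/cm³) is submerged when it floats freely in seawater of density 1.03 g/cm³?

Submerged fraction = ρ_obj/ρ_fluid = 0.925/1.03 = 89.8%.

89.8%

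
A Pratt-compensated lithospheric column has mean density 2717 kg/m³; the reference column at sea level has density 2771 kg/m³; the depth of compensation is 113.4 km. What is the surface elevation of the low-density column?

ρ_ref D = ρ (D + h) → h = D (ρ_ref − ρ)/ρ.
h = 113.4 km × (2771 − 2717)/2717 = 2.25 km.

2.25 km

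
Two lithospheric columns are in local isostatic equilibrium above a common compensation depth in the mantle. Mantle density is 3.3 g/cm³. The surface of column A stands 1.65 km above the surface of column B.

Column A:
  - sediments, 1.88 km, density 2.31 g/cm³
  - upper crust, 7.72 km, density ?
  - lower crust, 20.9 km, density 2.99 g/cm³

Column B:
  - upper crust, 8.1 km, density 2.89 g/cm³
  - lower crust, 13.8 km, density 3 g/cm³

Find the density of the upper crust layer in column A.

2.71 g/cm³

Take the compensation level at the base of the deeper column (depth z_c below the surface of column A) and equate Σ ρ_i t_i down to z_c; mantle fills any gap and the z_c terms cancel.
Column A: 1.88×2.31 + 7.72×ρ + 20.9×2.99 + (z_c − 30.5)×3.3
Column B: 1.65×0 + 8.1×2.89 + 13.8×3 + (z_c − 1.65 − 21.9)×3.3
The z_c×3.3 term appears on both sides and cancels. Collect the known terms of each column as K = Σ(ρt)_known − 3.3 × (depth of known layers): K_A = 66.8338 − 3.3×30.5 = −33.8162; K_B = 64.809 − 3.3×(1.65 + 21.9) = −12.906.
Balance: K_A + 7.72×ρ = K_B, so ρ = (K_B − K_A)/7.72 = 20.9102/7.72 = 2.71 g/cm³.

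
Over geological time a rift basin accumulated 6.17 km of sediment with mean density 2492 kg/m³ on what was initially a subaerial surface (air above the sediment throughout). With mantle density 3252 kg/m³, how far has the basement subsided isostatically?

4.73 km

Subaerial load: s = t ρ_sed / ρ_m = 6.17 km × 2492/3252 = 4.73 km.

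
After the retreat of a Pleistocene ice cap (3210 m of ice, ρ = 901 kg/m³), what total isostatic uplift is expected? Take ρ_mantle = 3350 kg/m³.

863 m

Removing the load lets mantle flow back in; uplift u satisfies ρ_ice t = ρ_m u.
u = t ρ_ice/ρ_m = 3210 m × 901/3350 = 863 m.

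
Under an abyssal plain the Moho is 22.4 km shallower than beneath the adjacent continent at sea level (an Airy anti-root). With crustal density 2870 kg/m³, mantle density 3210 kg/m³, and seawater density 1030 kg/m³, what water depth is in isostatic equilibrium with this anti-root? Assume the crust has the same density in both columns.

Replacing a thickness d of crust by seawater at the top must be balanced by replacing crust with mantle at the base: d (ρ_c − ρ_w) = a (ρ_m − ρ_c).
d = a (ρ_m − ρ_c)/(ρ_c − ρ_w) = 22.4 km × 340/1840 = 4.14 km.

4.14 km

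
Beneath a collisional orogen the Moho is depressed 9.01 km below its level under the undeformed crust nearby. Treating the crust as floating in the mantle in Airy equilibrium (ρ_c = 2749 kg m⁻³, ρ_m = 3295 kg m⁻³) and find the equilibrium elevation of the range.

1.79 km

Equating mass per unit area of the two columns: ρ_c h = (ρ_m − ρ_c) r.
h = r (ρ_m − ρ_c) / ρ_c = 9.01 km × (3295 − 2749) / 2749 = 1.79 km.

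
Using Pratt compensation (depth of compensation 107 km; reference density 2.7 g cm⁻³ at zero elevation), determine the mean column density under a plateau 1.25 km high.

Pratt balance: ρ_ref D = ρ (D + h).
ρ = ρ_ref D/(D + h) = 2.7 × 107 km/(107 km + 1.25 km) = 2.67 g cm⁻³.

2.67 g cm⁻³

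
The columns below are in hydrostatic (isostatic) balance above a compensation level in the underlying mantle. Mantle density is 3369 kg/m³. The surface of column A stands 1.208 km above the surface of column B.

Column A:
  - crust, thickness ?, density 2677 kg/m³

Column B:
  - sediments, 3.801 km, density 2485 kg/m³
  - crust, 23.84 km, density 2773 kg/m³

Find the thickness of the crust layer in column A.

Take the compensation level at the base of the deeper column (depth z_c below the surface of column A) and equate Σ ρ_i t_i down to z_c; mantle fills any gap and the z_c terms cancel.
Column A: x×2677 + (z_c − 0 − x)×3369
Column B: 1.208×0 + 3.801×2485 + 23.84×2773 + (z_c − 1.208 − 27.641)×3369
The z_c×3369 term appears on both sides and cancels. Collect the known terms of each column as K = Σ(ρt)_known − 3369 × (depth of known layers): K_A = 0 − 3369×0 = 0; K_B = 75553.805 − 3369×(1.208 + 27.641) = −21638.476.
Balance: K_A − x×(3369 − 2677) = K_B, so x = (K_A − K_B)/(3369 − 2677) = 21638.5/692 = 31.3 km.

31.3 km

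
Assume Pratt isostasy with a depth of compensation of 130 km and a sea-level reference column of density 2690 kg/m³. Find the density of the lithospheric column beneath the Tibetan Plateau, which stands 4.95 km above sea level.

2590 kg/m³

Pratt balance: ρ_ref D = ρ (D + h).
ρ = ρ_ref D/(D + h) = 2690 × 130 km/(130 km + 4.95 km) = 2590 kg/m³.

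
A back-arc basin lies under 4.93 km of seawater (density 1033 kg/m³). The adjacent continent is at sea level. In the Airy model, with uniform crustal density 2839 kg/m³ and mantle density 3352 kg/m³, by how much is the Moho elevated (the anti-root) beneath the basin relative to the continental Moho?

In Airy isostatic equilibrium: replacing crust with seawater at the top is compensated by replacing crust with mantle at the base: d (ρ_c − ρ_w) = a (ρ_m − ρ_c).
a = d (ρ_c − ρ_w)/(ρ_m − ρ_c) = 4.93 km × 1806/513 = 17.4 km.

17.4 km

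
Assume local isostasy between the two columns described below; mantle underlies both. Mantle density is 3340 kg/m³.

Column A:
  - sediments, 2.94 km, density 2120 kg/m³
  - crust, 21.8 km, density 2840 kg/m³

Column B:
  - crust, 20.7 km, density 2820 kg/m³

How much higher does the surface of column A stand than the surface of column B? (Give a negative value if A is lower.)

1.11 km

For any compensation level in the mantle, the mantle terms cancel and isostasy reduces to e = (Σt_A − Σt_B) − (Σ(ρt)_A − Σ(ρt)_B) / ρ_m.
Σt_A = 24.74 km; Σt_B = 20.7 km; Σ(ρt)_A = 68144.8; Σ(ρt)_B = 58374 (in km·kg/m³).
e = (24.74 − 20.7) − (68144.8 − 58374) / 3340 = 1.11 km.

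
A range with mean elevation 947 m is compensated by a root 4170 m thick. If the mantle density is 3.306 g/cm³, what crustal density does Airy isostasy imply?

2.69 g/cm³

ρ_c h = (ρ_m − ρ_c) r → ρ_c (h + r) = ρ_m r → ρ_c = ρ_m r / (h + r).
ρ_c = 3.306 × 4170 m / (947 m + 4170 m) = 2.69 g/cm³.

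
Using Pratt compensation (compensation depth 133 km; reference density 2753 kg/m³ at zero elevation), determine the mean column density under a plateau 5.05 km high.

2650 kg/m³

Pratt balance: ρ_ref D = ρ (D + h).
ρ = ρ_ref D/(D + h) = 2753 × 133 km/(133 km + 5.05 km) = 2650 kg/m³.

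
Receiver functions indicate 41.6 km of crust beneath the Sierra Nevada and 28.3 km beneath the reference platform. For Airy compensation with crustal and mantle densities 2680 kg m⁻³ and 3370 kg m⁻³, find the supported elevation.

Excess crust Δ = 41.6 km − 28.3 km = 13.3 km, split between elevation h and root r with h + r = Δ.
Airy balance ρ_c h = (ρ_m − ρ_c) r gives r = h ρ_c/(ρ_m − ρ_c), so h (1 + ρ_c/(ρ_m − ρ_c)) = Δ, i.e. h = Δ (ρ_m − ρ_c)/ρ_m.
h = 13.3 km × 690/3370 = 2.72 km.

2.72 km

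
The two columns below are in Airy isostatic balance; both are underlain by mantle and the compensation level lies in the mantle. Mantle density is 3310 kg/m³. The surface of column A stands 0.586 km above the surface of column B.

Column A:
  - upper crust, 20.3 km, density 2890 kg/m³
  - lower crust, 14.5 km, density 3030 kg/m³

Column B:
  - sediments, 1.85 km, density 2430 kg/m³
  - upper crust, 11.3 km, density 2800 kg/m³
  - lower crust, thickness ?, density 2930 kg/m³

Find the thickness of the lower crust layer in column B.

8.57 km

Take the compensation level at the base of the deeper column (depth z_c below the surface of column A) and equate Σ ρ_i t_i down to z_c; mantle fills any gap and the z_c terms cancel.
Column A: 20.3×2890 + 14.5×3030 + (z_c − 34.8)×3310
Column B: 0.586×0 + 1.85×2430 + 11.3×2800 + x×2930 + (z_c − 0.586 − 13.15 − x)×3310
The z_c×3310 term appears on both sides and cancels. Collect the known terms of each column as K = Σ(ρt)_known − 3310 × (depth of known layers): K_A = 102602 − 3310×34.8 = −12586; K_B = 36135.5 − 3310×(0.586 + 13.15) = −9330.66.
Balance: K_A = K_B − x×(3310 − 2930), so x = (K_B − K_A)/(3310 − 2930) = 3255.34/380 = 8.57 km.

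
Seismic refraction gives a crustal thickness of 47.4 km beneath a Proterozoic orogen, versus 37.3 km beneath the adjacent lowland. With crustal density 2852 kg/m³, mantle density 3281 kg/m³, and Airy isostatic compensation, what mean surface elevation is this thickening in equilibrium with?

Excess crust Δ = 47.4 km − 37.3 km = 10.1 km, split between elevation h and root r with h + r = Δ.
Airy balance ρ_c h = (ρ_m − ρ_c) r gives r = h ρ_c/(ρ_m − ρ_c), so h (1 + ρ_c/(ρ_m − ρ_c)) = Δ, i.e. h = Δ (ρ_m − ρ_c)/ρ_m.
h = 10.1 km × 429/3281 = 1.32 km.

1.32 km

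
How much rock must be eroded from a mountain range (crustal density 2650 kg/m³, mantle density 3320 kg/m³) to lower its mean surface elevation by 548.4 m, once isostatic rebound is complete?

2720 m

Net drop Δ = e − u = e − e ρ_c/ρ_m = e (ρ_m − ρ_c)/ρ_m.
e = Δ ρ_m/(ρ_m − ρ_c) = 548.4 m × 3320/670 = 2720 m.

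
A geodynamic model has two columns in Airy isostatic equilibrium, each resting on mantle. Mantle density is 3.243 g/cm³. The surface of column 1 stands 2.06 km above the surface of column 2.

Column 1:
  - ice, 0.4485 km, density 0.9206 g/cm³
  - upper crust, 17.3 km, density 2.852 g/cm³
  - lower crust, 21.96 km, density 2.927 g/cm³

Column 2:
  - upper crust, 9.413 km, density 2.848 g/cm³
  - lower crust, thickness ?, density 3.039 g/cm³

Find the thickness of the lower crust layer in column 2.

Take the compensation level at the base of the deeper column (depth z_c below the surface of column 1) and equate Σ ρ_i t_i down to z_c; mantle fills any gap and the z_c terms cancel.
Column 1: 0.4485×0.9206 + 17.3×2.852 + 21.96×2.927 + (z_c − 39.7085)×3.243
Column 2: 2.06×0 + 9.413×2.848 + x×3.039 + (z_c − 2.06 − 9.413 − x)×3.243
The z_c×3.243 term appears on both sides and cancels. Collect the known terms of each column as K = Σ(ρt)_known − 3.243 × (depth of known layers): K_1 = 114.029409 − 3.243×39.7085 = −14.7452564; K_2 = 26.808224 − 3.243×(2.06 + 9.413) = −10.398715.
Balance: K_1 = K_2 − x×(3.243 − 3.039), so x = (K_2 − K_1)/(3.243 − 3.039) = 4.34654/0.204 = 21.3 km.

21.3 km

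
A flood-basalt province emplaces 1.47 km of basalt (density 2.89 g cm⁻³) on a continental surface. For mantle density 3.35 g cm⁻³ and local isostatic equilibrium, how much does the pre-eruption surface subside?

Subaerial loading: s = t ρ_load / ρ_m.
s = 1.47 km × 2.89/3.35 = 1.27 km.

1.27 km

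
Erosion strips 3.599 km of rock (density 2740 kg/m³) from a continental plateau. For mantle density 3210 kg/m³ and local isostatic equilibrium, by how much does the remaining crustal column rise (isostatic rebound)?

3.07 km

Unloading: uplift u = e ρ_c/ρ_m = 3.599 km × 2740/3210 = 3.07 km.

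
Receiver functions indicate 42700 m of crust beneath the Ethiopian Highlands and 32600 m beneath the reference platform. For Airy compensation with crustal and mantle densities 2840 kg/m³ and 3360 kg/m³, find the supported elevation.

1560 m

Excess crust Δ = 42700 m − 32600 m = 10100 m, split between elevation h and root r with h + r = Δ.
Airy balance ρ_c h = (ρ_m − ρ_c) r gives r = h ρ_c/(ρ_m − ρ_c), so h (1 + ρ_c/(ρ_m − ρ_c)) = Δ, i.e. h = Δ (ρ_m − ρ_c)/ρ_m.
h = 10100 m × 520/3360 = 1560 m.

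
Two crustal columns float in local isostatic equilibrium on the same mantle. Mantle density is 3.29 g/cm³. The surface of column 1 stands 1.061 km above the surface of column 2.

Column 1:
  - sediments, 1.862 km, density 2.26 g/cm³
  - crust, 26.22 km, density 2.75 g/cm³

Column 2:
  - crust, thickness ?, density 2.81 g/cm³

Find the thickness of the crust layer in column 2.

Take the compensation level at the base of the deeper column (depth z_c below the surface of column 1) and equate Σ ρ_i t_i down to z_c; mantle fills any gap and the z_c terms cancel.
Column 1: 1.862×2.26 + 26.22×2.75 + (z_c − 28.082)×3.29
Column 2: 1.061×0 + x×2.81 + (z_c − 1.061 − 0 − x)×3.29
The z_c×3.29 term appears on both sides and cancels. Collect the known terms of each column as K = Σ(ρt)_known − 3.29 × (depth of known layers): K_1 = 76.31312 − 3.29×28.082 = −16.07666; K_2 = 0 − 3.29×(1.061 + 0) = −3.49069.
Balance: K_1 = K_2 − x×(3.29 − 2.81), so x = (K_2 − K_1)/(3.29 − 2.81) = 12.586/0.48 = 26.2 km.

26.2 km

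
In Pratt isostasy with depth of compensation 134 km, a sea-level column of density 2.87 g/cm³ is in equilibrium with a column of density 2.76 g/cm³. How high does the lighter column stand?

5.34 km

ρ_ref D = ρ (D + h) → h = D (ρ_ref − ρ)/ρ.
h = 134 km × (2.87 − 2.76)/2.76 = 5.34 km.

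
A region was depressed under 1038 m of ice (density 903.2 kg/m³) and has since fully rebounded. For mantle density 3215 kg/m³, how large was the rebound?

Removing the load lets mantle flow back in; uplift u satisfies ρ_ice t = ρ_m u.
u = t ρ_ice/ρ_m = 1038 m × 903.2/3215 = 292 m.

292 m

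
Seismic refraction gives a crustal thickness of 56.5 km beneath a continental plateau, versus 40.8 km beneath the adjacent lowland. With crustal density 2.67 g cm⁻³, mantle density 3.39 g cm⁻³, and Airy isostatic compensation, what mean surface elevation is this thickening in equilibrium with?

Excess crust Δ = 56.5 km − 40.8 km = 15.7 km, split between elevation h and root r with h + r = Δ.
Airy balance ρ_c h = (ρ_m − ρ_c) r gives r = h ρ_c/(ρ_m − ρ_c), so h (1 + ρ_c/(ρ_m − ρ_c)) = Δ, i.e. h = Δ (ρ_m − ρ_c)/ρ_m.
h = 15.7 km × 0.72/3.39 = 3.33 km.

3.33 km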